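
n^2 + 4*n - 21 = (n - 3)*(n + 7)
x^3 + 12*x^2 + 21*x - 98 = (x - 2)*(x + 7)^2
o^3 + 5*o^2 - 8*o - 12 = (o - 2)*(o + 1)*(o + 6)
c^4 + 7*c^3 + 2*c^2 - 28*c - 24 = (c - 2)*(c + 1)*(c + 2)*(c + 6)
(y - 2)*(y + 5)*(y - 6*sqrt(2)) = y^3 - 6*sqrt(2)*y^2 + 3*y^2 - 18*sqrt(2)*y - 10*y + 60*sqrt(2)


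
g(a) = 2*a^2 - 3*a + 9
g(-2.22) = 25.52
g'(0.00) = -3.00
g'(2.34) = 6.36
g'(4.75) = 16.00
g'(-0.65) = -5.60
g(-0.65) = 11.80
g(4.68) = 38.76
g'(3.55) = 11.20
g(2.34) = 12.93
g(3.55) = 23.56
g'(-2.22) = -11.88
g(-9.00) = 198.00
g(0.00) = 9.00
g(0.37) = 8.16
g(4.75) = 39.88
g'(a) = 4*a - 3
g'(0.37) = -1.52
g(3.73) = 25.64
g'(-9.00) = -39.00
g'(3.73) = 11.92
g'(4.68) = 15.72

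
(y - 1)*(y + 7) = y^2 + 6*y - 7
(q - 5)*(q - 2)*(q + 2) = q^3 - 5*q^2 - 4*q + 20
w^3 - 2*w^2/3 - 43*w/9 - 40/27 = (w - 8/3)*(w + 1/3)*(w + 5/3)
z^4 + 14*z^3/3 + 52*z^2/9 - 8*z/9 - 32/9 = (z - 2/3)*(z + 4/3)*(z + 2)^2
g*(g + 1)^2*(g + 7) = g^4 + 9*g^3 + 15*g^2 + 7*g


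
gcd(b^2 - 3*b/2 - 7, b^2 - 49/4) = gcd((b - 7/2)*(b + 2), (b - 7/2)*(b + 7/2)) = b - 7/2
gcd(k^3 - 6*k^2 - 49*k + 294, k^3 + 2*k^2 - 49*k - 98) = k^2 - 49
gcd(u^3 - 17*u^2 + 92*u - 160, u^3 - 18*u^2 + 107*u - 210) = u - 5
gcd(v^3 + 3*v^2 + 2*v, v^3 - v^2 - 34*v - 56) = v + 2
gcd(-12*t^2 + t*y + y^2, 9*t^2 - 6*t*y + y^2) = -3*t + y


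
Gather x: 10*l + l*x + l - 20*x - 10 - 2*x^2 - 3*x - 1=11*l - 2*x^2 + x*(l - 23) - 11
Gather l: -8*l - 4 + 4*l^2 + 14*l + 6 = 4*l^2 + 6*l + 2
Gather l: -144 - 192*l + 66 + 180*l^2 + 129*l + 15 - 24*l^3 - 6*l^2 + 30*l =-24*l^3 + 174*l^2 - 33*l - 63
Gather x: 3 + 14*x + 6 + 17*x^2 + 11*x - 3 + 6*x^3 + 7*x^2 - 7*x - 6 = 6*x^3 + 24*x^2 + 18*x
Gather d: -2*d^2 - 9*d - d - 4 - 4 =-2*d^2 - 10*d - 8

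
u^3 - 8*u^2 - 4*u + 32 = (u - 8)*(u - 2)*(u + 2)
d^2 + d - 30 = (d - 5)*(d + 6)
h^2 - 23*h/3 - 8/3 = (h - 8)*(h + 1/3)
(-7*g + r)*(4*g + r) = -28*g^2 - 3*g*r + r^2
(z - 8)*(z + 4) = z^2 - 4*z - 32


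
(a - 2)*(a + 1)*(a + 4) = a^3 + 3*a^2 - 6*a - 8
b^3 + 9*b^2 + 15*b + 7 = (b + 1)^2*(b + 7)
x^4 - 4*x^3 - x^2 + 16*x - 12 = (x - 3)*(x - 2)*(x - 1)*(x + 2)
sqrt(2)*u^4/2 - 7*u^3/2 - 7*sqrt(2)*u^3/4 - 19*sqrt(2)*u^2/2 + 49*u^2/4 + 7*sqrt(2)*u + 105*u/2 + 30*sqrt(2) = (u - 6)*(u + 5/2)*(u - 4*sqrt(2))*(sqrt(2)*u/2 + 1/2)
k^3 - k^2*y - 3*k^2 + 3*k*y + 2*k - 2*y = (k - 2)*(k - 1)*(k - y)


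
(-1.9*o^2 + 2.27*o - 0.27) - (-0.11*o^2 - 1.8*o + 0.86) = -1.79*o^2 + 4.07*o - 1.13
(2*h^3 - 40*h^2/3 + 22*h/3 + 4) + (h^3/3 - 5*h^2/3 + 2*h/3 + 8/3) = 7*h^3/3 - 15*h^2 + 8*h + 20/3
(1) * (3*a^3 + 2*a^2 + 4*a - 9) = 3*a^3 + 2*a^2 + 4*a - 9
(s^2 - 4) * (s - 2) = s^3 - 2*s^2 - 4*s + 8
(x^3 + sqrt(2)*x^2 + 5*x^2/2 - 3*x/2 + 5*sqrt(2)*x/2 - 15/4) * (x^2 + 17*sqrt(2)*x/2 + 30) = x^5 + 5*x^4/2 + 19*sqrt(2)*x^4/2 + 95*sqrt(2)*x^3/4 + 91*x^3/2 + 69*sqrt(2)*x^2/4 + 455*x^2/4 - 45*x + 345*sqrt(2)*x/8 - 225/2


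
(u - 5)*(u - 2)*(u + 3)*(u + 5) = u^4 + u^3 - 31*u^2 - 25*u + 150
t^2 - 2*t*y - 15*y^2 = (t - 5*y)*(t + 3*y)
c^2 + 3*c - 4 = (c - 1)*(c + 4)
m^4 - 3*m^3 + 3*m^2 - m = m*(m - 1)^3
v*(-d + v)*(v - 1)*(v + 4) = -d*v^3 - 3*d*v^2 + 4*d*v + v^4 + 3*v^3 - 4*v^2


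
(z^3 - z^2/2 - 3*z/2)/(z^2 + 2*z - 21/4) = 2*z*(z + 1)/(2*z + 7)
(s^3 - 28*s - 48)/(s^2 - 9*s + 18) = (s^2 + 6*s + 8)/(s - 3)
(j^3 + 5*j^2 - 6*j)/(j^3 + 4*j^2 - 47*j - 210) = j*(j - 1)/(j^2 - 2*j - 35)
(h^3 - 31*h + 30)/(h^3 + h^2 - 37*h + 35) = (h + 6)/(h + 7)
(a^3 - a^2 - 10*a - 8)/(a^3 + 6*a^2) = (a^3 - a^2 - 10*a - 8)/(a^2*(a + 6))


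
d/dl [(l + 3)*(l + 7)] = 2*l + 10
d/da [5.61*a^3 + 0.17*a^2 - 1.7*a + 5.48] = 16.83*a^2 + 0.34*a - 1.7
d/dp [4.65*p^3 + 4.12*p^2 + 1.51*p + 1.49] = 13.95*p^2 + 8.24*p + 1.51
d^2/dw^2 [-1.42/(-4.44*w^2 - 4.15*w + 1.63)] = (-55.986624*w^2 - 52.32984*w + 1.42*(8.88*w + 4.15)*(17.76*w + 8.3) + 20.553648)/(4.44*w^2 + 4.15*w - 1.63)^3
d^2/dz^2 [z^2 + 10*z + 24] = 2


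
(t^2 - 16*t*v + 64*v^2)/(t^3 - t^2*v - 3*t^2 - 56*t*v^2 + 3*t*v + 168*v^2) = (t - 8*v)/(t^2 + 7*t*v - 3*t - 21*v)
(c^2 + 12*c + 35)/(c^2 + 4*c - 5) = (c + 7)/(c - 1)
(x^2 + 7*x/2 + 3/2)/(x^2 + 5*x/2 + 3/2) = (2*x^2 + 7*x + 3)/(2*x^2 + 5*x + 3)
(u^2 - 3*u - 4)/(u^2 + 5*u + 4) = (u - 4)/(u + 4)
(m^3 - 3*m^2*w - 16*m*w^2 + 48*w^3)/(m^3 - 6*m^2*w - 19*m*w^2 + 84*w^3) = (-m + 4*w)/(-m + 7*w)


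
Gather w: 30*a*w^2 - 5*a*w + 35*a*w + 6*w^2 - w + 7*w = w^2*(30*a + 6) + w*(30*a + 6)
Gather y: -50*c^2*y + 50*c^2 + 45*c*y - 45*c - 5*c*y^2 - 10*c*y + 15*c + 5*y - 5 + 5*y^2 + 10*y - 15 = 50*c^2 - 30*c + y^2*(5 - 5*c) + y*(-50*c^2 + 35*c + 15) - 20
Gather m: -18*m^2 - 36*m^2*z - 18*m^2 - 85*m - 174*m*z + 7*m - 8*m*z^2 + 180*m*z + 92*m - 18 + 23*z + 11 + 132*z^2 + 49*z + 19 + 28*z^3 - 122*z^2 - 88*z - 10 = m^2*(-36*z - 36) + m*(-8*z^2 + 6*z + 14) + 28*z^3 + 10*z^2 - 16*z + 2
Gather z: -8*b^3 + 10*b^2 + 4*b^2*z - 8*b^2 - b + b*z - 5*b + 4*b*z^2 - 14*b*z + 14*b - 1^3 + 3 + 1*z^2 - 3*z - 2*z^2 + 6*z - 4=-8*b^3 + 2*b^2 + 8*b + z^2*(4*b - 1) + z*(4*b^2 - 13*b + 3) - 2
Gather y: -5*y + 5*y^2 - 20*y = 5*y^2 - 25*y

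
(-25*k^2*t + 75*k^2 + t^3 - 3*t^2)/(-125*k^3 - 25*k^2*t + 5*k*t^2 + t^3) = (t - 3)/(5*k + t)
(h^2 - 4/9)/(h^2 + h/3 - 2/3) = (h + 2/3)/(h + 1)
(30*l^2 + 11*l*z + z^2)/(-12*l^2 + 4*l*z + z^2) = (5*l + z)/(-2*l + z)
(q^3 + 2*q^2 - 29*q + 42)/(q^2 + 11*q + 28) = (q^2 - 5*q + 6)/(q + 4)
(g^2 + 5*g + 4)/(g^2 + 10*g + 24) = (g + 1)/(g + 6)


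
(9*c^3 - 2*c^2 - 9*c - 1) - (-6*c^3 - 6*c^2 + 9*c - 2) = 15*c^3 + 4*c^2 - 18*c + 1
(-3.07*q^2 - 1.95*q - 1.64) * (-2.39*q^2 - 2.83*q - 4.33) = 7.3373*q^4 + 13.3486*q^3 + 22.7312*q^2 + 13.0847*q + 7.1012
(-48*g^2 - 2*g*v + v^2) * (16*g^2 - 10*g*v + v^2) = -768*g^4 + 448*g^3*v - 12*g^2*v^2 - 12*g*v^3 + v^4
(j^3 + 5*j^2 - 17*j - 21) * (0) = 0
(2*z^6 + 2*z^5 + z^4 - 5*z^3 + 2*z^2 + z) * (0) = 0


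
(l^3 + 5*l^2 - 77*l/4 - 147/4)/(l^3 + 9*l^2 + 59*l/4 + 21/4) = (2*l - 7)/(2*l + 1)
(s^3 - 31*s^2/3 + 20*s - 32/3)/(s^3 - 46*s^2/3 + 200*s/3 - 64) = (s - 1)/(s - 6)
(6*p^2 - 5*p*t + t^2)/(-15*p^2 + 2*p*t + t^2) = (-2*p + t)/(5*p + t)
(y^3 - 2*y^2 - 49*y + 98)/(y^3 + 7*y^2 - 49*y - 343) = (y - 2)/(y + 7)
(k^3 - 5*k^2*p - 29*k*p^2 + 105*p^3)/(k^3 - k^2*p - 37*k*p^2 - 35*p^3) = (k - 3*p)/(k + p)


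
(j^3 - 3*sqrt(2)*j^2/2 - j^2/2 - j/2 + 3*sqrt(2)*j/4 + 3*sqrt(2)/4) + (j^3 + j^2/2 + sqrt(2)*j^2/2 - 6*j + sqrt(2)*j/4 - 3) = 2*j^3 - sqrt(2)*j^2 - 13*j/2 + sqrt(2)*j - 3 + 3*sqrt(2)/4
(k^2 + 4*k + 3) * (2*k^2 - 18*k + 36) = 2*k^4 - 10*k^3 - 30*k^2 + 90*k + 108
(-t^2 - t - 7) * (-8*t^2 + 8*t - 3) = 8*t^4 + 51*t^2 - 53*t + 21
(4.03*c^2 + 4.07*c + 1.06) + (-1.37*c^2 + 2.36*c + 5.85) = 2.66*c^2 + 6.43*c + 6.91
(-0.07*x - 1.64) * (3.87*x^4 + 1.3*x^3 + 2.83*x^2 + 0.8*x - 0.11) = -0.2709*x^5 - 6.4378*x^4 - 2.3301*x^3 - 4.6972*x^2 - 1.3043*x + 0.1804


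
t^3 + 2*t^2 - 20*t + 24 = (t - 2)^2*(t + 6)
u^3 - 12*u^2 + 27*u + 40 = (u - 8)*(u - 5)*(u + 1)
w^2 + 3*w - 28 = (w - 4)*(w + 7)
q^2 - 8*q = q*(q - 8)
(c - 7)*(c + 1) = c^2 - 6*c - 7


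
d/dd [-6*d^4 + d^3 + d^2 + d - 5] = -24*d^3 + 3*d^2 + 2*d + 1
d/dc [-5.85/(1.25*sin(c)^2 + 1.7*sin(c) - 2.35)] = (14.625*sin(c) + 9.945)*cos(c)/(1.25*sin(c)^2 + 1.7*sin(c) - 2.35)^2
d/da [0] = 0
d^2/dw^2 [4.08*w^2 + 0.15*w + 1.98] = 8.16000000000000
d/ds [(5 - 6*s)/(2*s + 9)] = -64/(2*s + 9)^2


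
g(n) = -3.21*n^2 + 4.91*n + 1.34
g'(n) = 4.91 - 6.42*n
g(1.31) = 2.26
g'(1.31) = -3.50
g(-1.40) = -11.83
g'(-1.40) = 13.90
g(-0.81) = -4.74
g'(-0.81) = 10.11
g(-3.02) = -42.76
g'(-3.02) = 24.30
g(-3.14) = -45.73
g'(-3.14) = 25.07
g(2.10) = -2.51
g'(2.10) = -8.57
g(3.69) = -24.25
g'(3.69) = -18.78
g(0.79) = 3.22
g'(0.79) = -0.16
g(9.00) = -214.48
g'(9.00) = -52.87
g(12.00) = -401.98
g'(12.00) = -72.13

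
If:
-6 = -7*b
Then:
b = 6/7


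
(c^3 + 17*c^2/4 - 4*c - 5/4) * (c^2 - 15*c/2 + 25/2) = c^5 - 13*c^4/4 - 187*c^3/8 + 655*c^2/8 - 325*c/8 - 125/8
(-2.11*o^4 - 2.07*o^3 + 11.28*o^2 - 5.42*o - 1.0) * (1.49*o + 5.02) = -3.1439*o^5 - 13.6765*o^4 + 6.4158*o^3 + 48.5498*o^2 - 28.6984*o - 5.02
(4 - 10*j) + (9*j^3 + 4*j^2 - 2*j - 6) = 9*j^3 + 4*j^2 - 12*j - 2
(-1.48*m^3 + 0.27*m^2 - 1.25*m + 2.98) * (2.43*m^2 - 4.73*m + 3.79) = -3.5964*m^5 + 7.6565*m^4 - 9.9238*m^3 + 14.1772*m^2 - 18.8329*m + 11.2942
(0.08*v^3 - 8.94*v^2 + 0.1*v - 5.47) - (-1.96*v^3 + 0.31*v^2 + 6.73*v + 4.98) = 2.04*v^3 - 9.25*v^2 - 6.63*v - 10.45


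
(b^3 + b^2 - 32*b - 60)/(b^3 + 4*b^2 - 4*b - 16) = (b^2 - b - 30)/(b^2 + 2*b - 8)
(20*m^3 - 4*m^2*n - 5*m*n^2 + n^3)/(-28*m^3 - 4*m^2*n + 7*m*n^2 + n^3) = (-5*m + n)/(7*m + n)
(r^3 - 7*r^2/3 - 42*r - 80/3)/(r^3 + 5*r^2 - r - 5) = (3*r^2 - 22*r - 16)/(3*(r^2 - 1))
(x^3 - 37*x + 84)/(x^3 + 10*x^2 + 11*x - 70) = (x^2 - 7*x + 12)/(x^2 + 3*x - 10)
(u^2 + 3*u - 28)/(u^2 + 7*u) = (u - 4)/u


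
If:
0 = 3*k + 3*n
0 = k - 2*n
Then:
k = 0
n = 0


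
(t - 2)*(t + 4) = t^2 + 2*t - 8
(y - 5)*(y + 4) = y^2 - y - 20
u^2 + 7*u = u*(u + 7)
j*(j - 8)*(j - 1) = j^3 - 9*j^2 + 8*j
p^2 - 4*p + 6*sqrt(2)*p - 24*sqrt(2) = (p - 4)*(p + 6*sqrt(2))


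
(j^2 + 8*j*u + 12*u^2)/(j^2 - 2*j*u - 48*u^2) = (-j - 2*u)/(-j + 8*u)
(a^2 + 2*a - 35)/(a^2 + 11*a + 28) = (a - 5)/(a + 4)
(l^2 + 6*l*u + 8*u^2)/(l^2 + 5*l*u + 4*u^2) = (l + 2*u)/(l + u)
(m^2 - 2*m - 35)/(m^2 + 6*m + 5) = (m - 7)/(m + 1)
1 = 1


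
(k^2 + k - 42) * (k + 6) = k^3 + 7*k^2 - 36*k - 252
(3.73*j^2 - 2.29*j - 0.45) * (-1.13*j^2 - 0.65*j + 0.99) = -4.2149*j^4 + 0.1632*j^3 + 5.6897*j^2 - 1.9746*j - 0.4455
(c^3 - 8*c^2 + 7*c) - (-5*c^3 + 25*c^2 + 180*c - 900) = 6*c^3 - 33*c^2 - 173*c + 900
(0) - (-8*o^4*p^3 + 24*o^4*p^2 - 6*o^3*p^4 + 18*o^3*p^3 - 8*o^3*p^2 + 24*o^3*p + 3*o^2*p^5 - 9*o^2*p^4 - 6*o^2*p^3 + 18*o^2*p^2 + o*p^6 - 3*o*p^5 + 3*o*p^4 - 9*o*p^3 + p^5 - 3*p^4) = 8*o^4*p^3 - 24*o^4*p^2 + 6*o^3*p^4 - 18*o^3*p^3 + 8*o^3*p^2 - 24*o^3*p - 3*o^2*p^5 + 9*o^2*p^4 + 6*o^2*p^3 - 18*o^2*p^2 - o*p^6 + 3*o*p^5 - 3*o*p^4 + 9*o*p^3 - p^5 + 3*p^4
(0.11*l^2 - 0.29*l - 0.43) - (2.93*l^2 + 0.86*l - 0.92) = -2.82*l^2 - 1.15*l + 0.49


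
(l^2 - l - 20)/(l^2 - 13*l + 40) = (l + 4)/(l - 8)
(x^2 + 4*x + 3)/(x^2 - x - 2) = (x + 3)/(x - 2)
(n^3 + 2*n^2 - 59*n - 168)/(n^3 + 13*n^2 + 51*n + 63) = (n - 8)/(n + 3)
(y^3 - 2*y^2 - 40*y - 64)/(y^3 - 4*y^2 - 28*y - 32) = (y + 4)/(y + 2)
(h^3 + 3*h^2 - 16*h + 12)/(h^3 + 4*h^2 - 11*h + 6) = (h - 2)/(h - 1)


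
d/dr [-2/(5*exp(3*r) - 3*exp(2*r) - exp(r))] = 2*(15*exp(2*r) - 6*exp(r) - 1)*exp(-r)/(-5*exp(2*r) + 3*exp(r) + 1)^2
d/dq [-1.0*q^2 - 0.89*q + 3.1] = -2.0*q - 0.89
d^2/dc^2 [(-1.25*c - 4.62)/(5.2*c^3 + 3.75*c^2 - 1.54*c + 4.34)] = (-202.8*c^5 - 1645.3476*c^4 - 1496.61625*c^3 + 170.68926*c^2 + 907.73046*c + 111.758416)/(140.608*c^9 + 304.2*c^8 + 94.4502*c^7 + 224.615175*c^6 + 479.80821*c^5 + 1.24593000000002*c^4 + 139.802096*c^3 + 242.778732*c^2 - 87.020472*c + 81.746504)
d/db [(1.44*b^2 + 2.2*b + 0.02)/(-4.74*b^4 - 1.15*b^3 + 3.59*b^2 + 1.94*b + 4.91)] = (13.6512*b^5 + 32.94*b^4 + 5.4392*b^3 - 5.0354*b^2 + 13.9972*b + 10.7632)/(22.4676*b^8 + 10.902*b^7 - 32.7107*b^6 - 26.6482*b^5 - 38.1207*b^4 + 2.6362*b^3 + 39.0174*b^2 + 19.0508*b + 24.1081)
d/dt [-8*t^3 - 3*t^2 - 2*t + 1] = -24*t^2 - 6*t - 2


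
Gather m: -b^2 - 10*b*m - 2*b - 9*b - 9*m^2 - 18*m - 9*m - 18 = -b^2 - 11*b - 9*m^2 + m*(-10*b - 27) - 18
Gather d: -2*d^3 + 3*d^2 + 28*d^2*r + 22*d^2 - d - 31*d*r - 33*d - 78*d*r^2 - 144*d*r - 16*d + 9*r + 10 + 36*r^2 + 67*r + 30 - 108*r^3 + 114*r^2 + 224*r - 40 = -2*d^3 + d^2*(28*r + 25) + d*(-78*r^2 - 175*r - 50) - 108*r^3 + 150*r^2 + 300*r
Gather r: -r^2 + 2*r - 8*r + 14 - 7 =-r^2 - 6*r + 7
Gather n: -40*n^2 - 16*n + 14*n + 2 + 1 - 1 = -40*n^2 - 2*n + 2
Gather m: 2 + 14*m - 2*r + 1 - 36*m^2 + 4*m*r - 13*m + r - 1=-36*m^2 + m*(4*r + 1) - r + 2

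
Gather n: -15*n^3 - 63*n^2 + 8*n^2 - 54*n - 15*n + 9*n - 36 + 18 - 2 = -15*n^3 - 55*n^2 - 60*n - 20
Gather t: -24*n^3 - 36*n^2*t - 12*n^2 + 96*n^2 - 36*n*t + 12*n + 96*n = -24*n^3 + 84*n^2 + 108*n + t*(-36*n^2 - 36*n)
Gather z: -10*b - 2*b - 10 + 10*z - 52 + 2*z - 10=-12*b + 12*z - 72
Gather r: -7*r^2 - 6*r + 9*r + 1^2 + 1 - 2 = -7*r^2 + 3*r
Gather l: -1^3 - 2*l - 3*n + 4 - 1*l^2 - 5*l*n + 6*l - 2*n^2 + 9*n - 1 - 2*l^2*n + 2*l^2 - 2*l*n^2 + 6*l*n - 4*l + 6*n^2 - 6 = l^2*(1 - 2*n) + l*(-2*n^2 + n) + 4*n^2 + 6*n - 4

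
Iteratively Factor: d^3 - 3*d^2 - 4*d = (d + 1)*(d^2 - 4*d) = (d - 4)*(d + 1)*(d)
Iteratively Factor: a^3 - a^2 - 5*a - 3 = (a + 1)*(a^2 - 2*a - 3) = (a - 3)*(a + 1)*(a + 1)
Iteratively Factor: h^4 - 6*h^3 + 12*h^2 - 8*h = (h)*(h^3 - 6*h^2 + 12*h - 8) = h*(h - 2)*(h^2 - 4*h + 4) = h*(h - 2)^2*(h - 2)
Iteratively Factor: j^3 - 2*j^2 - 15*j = (j + 3)*(j^2 - 5*j) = (j - 5)*(j + 3)*(j)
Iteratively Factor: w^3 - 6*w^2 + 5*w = (w)*(w^2 - 6*w + 5) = w*(w - 5)*(w - 1)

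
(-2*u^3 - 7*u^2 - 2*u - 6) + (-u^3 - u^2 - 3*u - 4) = -3*u^3 - 8*u^2 - 5*u - 10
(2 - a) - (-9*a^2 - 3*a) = 9*a^2 + 2*a + 2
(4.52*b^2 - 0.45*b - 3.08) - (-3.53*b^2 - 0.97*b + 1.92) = 8.05*b^2 + 0.52*b - 5.0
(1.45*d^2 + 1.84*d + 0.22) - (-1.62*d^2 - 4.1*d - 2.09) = 3.07*d^2 + 5.94*d + 2.31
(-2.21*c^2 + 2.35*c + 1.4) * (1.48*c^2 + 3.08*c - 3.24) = -3.2708*c^4 - 3.3288*c^3 + 16.4704*c^2 - 3.302*c - 4.536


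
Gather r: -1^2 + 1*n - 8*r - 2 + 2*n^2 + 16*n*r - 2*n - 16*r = 2*n^2 - n + r*(16*n - 24) - 3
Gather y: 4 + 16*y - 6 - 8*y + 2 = 8*y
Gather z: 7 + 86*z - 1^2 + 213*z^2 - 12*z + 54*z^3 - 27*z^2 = 54*z^3 + 186*z^2 + 74*z + 6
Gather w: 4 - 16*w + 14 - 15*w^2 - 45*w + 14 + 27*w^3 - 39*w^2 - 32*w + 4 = 27*w^3 - 54*w^2 - 93*w + 36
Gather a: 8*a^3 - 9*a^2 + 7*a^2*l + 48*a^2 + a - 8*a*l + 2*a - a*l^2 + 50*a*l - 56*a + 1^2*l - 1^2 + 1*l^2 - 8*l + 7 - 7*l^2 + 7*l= 8*a^3 + a^2*(7*l + 39) + a*(-l^2 + 42*l - 53) - 6*l^2 + 6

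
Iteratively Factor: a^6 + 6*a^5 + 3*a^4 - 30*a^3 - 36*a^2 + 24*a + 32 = (a + 2)*(a^5 + 4*a^4 - 5*a^3 - 20*a^2 + 4*a + 16) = (a + 2)^2*(a^4 + 2*a^3 - 9*a^2 - 2*a + 8) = (a + 2)^2*(a + 4)*(a^3 - 2*a^2 - a + 2) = (a + 1)*(a + 2)^2*(a + 4)*(a^2 - 3*a + 2) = (a - 1)*(a + 1)*(a + 2)^2*(a + 4)*(a - 2)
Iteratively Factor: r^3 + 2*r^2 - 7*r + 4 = (r + 4)*(r^2 - 2*r + 1) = (r - 1)*(r + 4)*(r - 1)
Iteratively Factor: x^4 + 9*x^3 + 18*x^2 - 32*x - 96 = (x + 4)*(x^3 + 5*x^2 - 2*x - 24) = (x + 3)*(x + 4)*(x^2 + 2*x - 8) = (x + 3)*(x + 4)^2*(x - 2)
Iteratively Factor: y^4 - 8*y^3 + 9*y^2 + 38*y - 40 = (y - 4)*(y^3 - 4*y^2 - 7*y + 10) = (y - 4)*(y + 2)*(y^2 - 6*y + 5) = (y - 4)*(y - 1)*(y + 2)*(y - 5)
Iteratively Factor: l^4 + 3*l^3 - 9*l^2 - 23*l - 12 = (l - 3)*(l^3 + 6*l^2 + 9*l + 4) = (l - 3)*(l + 1)*(l^2 + 5*l + 4) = (l - 3)*(l + 1)^2*(l + 4)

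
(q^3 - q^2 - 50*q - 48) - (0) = q^3 - q^2 - 50*q - 48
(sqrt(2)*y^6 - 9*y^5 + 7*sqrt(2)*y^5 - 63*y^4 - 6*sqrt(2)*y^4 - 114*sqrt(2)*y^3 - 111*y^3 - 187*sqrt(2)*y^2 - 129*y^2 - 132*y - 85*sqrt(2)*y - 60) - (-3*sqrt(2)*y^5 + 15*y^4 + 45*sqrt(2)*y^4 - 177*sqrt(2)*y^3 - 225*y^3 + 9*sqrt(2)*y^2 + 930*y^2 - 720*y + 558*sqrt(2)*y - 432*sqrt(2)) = sqrt(2)*y^6 - 9*y^5 + 10*sqrt(2)*y^5 - 78*y^4 - 51*sqrt(2)*y^4 + 63*sqrt(2)*y^3 + 114*y^3 - 1059*y^2 - 196*sqrt(2)*y^2 - 643*sqrt(2)*y + 588*y - 60 + 432*sqrt(2)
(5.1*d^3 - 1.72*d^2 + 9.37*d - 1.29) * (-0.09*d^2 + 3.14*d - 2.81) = -0.459*d^5 + 16.1688*d^4 - 20.5751*d^3 + 34.3711*d^2 - 30.3803*d + 3.6249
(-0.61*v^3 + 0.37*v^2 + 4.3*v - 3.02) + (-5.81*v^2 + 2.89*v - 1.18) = -0.61*v^3 - 5.44*v^2 + 7.19*v - 4.2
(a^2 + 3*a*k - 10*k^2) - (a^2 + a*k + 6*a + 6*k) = 2*a*k - 6*a - 10*k^2 - 6*k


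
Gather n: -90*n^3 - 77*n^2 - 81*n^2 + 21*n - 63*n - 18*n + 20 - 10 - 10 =-90*n^3 - 158*n^2 - 60*n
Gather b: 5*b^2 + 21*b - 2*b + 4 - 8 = 5*b^2 + 19*b - 4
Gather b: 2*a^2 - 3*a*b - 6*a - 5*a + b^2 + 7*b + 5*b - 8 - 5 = 2*a^2 - 11*a + b^2 + b*(12 - 3*a) - 13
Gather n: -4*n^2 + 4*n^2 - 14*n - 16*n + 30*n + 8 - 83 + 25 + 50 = 0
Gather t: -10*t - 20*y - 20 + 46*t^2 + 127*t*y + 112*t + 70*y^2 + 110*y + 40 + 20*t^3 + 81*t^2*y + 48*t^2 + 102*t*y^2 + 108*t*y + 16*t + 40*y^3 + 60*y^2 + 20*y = 20*t^3 + t^2*(81*y + 94) + t*(102*y^2 + 235*y + 118) + 40*y^3 + 130*y^2 + 110*y + 20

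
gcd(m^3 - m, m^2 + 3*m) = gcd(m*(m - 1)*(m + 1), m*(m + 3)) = m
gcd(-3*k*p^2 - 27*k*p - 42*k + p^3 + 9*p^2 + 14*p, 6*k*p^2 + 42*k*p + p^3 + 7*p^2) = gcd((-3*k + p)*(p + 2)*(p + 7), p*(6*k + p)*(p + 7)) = p + 7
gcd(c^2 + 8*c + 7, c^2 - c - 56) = c + 7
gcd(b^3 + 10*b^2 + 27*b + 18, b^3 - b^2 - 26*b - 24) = b + 1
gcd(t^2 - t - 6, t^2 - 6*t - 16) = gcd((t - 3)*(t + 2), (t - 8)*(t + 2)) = t + 2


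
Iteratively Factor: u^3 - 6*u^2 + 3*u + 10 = (u - 2)*(u^2 - 4*u - 5) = (u - 2)*(u + 1)*(u - 5)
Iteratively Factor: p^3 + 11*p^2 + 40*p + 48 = (p + 3)*(p^2 + 8*p + 16) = (p + 3)*(p + 4)*(p + 4)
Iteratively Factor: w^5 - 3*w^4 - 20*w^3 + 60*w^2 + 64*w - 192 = (w - 3)*(w^4 - 20*w^2 + 64) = (w - 3)*(w + 4)*(w^3 - 4*w^2 - 4*w + 16) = (w - 3)*(w - 2)*(w + 4)*(w^2 - 2*w - 8) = (w - 4)*(w - 3)*(w - 2)*(w + 4)*(w + 2)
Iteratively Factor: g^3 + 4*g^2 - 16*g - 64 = (g + 4)*(g^2 - 16) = (g - 4)*(g + 4)*(g + 4)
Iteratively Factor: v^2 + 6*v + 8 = (v + 2)*(v + 4)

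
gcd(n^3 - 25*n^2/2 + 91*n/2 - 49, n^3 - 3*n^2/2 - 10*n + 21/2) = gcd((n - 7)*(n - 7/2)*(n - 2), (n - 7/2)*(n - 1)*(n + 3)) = n - 7/2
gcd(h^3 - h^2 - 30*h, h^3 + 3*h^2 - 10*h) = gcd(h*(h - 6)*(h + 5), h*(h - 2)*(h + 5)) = h^2 + 5*h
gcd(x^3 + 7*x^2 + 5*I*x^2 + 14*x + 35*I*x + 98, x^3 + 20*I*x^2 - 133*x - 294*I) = x + 7*I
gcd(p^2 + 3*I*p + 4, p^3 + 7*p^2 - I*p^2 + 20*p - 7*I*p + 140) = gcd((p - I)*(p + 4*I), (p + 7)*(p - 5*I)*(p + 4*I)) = p + 4*I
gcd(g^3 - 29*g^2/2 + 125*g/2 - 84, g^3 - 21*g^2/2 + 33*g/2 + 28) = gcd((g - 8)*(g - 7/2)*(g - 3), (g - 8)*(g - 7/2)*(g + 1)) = g^2 - 23*g/2 + 28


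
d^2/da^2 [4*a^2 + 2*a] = 8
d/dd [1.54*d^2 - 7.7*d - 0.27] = 3.08*d - 7.7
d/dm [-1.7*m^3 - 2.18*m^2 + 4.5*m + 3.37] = -5.1*m^2 - 4.36*m + 4.5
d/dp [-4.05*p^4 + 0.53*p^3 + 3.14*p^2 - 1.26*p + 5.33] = -16.2*p^3 + 1.59*p^2 + 6.28*p - 1.26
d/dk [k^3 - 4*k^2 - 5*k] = 3*k^2 - 8*k - 5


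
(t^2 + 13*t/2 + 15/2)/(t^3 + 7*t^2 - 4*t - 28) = (2*t^2 + 13*t + 15)/(2*(t^3 + 7*t^2 - 4*t - 28))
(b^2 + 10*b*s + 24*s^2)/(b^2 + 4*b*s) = (b + 6*s)/b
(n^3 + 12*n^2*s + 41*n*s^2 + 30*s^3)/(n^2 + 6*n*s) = n + 6*s + 5*s^2/n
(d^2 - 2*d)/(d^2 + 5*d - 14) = d/(d + 7)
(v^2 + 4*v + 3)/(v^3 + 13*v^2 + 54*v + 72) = (v + 1)/(v^2 + 10*v + 24)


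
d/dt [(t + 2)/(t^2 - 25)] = (t^2 - 2*t*(t + 2) - 25)/(t^2 - 25)^2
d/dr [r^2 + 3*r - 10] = 2*r + 3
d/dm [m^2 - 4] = 2*m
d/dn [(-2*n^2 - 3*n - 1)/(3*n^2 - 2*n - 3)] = (13*n^2 + 18*n + 7)/(9*n^4 - 12*n^3 - 14*n^2 + 12*n + 9)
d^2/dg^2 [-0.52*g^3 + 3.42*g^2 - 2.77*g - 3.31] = 6.84 - 3.12*g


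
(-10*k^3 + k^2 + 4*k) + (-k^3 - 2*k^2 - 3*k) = -11*k^3 - k^2 + k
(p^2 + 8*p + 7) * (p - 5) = p^3 + 3*p^2 - 33*p - 35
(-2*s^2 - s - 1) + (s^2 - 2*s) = -s^2 - 3*s - 1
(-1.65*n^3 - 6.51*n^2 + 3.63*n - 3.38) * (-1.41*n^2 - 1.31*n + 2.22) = 2.3265*n^5 + 11.3406*n^4 - 0.2532*n^3 - 14.4417*n^2 + 12.4864*n - 7.5036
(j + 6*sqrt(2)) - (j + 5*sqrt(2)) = sqrt(2)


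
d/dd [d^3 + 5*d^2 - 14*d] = 3*d^2 + 10*d - 14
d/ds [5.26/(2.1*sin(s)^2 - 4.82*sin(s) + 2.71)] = (25.3532 - 22.092*sin(s))*cos(s)/(2.1*sin(s)^2 - 4.82*sin(s) + 2.71)^2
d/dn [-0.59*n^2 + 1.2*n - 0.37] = 1.2 - 1.18*n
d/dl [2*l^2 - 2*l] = 4*l - 2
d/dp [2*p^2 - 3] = 4*p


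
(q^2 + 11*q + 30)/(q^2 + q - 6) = (q^2 + 11*q + 30)/(q^2 + q - 6)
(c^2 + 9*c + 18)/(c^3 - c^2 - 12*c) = (c + 6)/(c*(c - 4))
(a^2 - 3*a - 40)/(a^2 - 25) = (a - 8)/(a - 5)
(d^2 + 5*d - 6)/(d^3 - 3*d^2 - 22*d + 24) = (d + 6)/(d^2 - 2*d - 24)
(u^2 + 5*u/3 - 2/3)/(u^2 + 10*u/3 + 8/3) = (3*u - 1)/(3*u + 4)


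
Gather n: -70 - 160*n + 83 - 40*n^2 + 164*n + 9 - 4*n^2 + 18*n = -44*n^2 + 22*n + 22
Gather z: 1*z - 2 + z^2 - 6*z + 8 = z^2 - 5*z + 6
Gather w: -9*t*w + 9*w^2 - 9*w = 9*w^2 + w*(-9*t - 9)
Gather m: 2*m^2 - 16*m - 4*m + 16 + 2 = 2*m^2 - 20*m + 18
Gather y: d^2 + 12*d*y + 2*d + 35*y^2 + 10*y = d^2 + 2*d + 35*y^2 + y*(12*d + 10)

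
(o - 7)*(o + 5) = o^2 - 2*o - 35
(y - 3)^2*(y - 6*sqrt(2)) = y^3 - 6*sqrt(2)*y^2 - 6*y^2 + 9*y + 36*sqrt(2)*y - 54*sqrt(2)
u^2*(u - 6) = u^3 - 6*u^2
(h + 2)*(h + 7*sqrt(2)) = h^2 + 2*h + 7*sqrt(2)*h + 14*sqrt(2)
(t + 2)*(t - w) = t^2 - t*w + 2*t - 2*w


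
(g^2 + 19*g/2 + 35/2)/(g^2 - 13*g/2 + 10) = (2*g^2 + 19*g + 35)/(2*g^2 - 13*g + 20)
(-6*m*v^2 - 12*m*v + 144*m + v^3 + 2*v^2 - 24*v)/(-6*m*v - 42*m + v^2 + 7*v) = (v^2 + 2*v - 24)/(v + 7)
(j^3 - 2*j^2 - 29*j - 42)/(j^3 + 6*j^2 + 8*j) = (j^2 - 4*j - 21)/(j*(j + 4))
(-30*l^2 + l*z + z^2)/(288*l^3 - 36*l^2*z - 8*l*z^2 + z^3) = (-5*l + z)/(48*l^2 - 14*l*z + z^2)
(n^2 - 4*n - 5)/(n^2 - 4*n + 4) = (n^2 - 4*n - 5)/(n^2 - 4*n + 4)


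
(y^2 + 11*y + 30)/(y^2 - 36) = (y + 5)/(y - 6)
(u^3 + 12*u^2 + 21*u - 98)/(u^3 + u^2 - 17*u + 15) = (u^3 + 12*u^2 + 21*u - 98)/(u^3 + u^2 - 17*u + 15)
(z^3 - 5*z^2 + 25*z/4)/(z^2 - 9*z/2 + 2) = z*(4*z^2 - 20*z + 25)/(2*(2*z^2 - 9*z + 4))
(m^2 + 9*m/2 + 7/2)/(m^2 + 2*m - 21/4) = 2*(m + 1)/(2*m - 3)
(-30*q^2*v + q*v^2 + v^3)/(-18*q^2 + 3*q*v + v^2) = v*(5*q - v)/(3*q - v)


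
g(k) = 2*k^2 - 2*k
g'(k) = 4*k - 2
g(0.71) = -0.41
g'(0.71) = 0.84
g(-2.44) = 16.79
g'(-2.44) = -11.76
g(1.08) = 0.17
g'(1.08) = 2.32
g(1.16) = 0.37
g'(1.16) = 2.64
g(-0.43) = 1.23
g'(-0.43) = -3.72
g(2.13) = 4.81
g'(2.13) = 6.52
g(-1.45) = 7.10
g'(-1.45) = -7.80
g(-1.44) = 7.03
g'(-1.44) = -7.76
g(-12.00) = 312.00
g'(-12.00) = -50.00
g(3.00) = 12.00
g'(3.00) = 10.00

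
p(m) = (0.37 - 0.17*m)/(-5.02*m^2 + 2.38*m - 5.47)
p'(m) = (0.37 - 0.17*m)*(10.04*m - 2.38)/(-5.02*m^2 + 2.38*m - 5.47)^2 - 0.17/(-5.02*m^2 + 2.38*m - 5.47) = (-0.8534*m^2 + 3.7148*m + 0.0493000000000001)/(25.2004*m^4 - 23.8952*m^3 + 60.5832*m^2 - 26.0372*m + 29.9209)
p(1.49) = -0.01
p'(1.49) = 0.02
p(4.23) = 0.00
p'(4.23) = 0.00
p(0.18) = -0.07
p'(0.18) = 0.03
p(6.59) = 0.00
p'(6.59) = -0.00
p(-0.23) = -0.07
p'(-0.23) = -0.02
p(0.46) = -0.05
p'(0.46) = 0.05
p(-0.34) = -0.06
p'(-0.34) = -0.03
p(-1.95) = -0.02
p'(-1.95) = -0.01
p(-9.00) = -0.00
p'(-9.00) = -0.00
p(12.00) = 0.00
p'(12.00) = -0.00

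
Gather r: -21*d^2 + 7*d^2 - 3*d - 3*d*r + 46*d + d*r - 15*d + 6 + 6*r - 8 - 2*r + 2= -14*d^2 + 28*d + r*(4 - 2*d)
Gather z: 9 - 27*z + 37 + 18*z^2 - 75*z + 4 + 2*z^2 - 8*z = 20*z^2 - 110*z + 50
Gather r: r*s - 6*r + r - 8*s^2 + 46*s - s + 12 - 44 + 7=r*(s - 5) - 8*s^2 + 45*s - 25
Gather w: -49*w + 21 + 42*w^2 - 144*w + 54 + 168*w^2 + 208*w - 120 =210*w^2 + 15*w - 45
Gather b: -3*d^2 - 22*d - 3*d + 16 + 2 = -3*d^2 - 25*d + 18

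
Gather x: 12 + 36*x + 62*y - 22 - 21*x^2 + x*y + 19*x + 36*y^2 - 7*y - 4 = -21*x^2 + x*(y + 55) + 36*y^2 + 55*y - 14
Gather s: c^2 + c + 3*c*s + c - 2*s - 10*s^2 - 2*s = c^2 + 2*c - 10*s^2 + s*(3*c - 4)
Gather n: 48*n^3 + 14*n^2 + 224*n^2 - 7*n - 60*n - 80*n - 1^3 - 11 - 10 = 48*n^3 + 238*n^2 - 147*n - 22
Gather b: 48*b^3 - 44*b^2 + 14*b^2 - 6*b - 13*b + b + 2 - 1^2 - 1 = 48*b^3 - 30*b^2 - 18*b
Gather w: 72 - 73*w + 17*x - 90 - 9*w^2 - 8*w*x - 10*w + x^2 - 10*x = -9*w^2 + w*(-8*x - 83) + x^2 + 7*x - 18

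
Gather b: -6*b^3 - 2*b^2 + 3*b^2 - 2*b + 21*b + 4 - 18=-6*b^3 + b^2 + 19*b - 14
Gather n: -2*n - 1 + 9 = 8 - 2*n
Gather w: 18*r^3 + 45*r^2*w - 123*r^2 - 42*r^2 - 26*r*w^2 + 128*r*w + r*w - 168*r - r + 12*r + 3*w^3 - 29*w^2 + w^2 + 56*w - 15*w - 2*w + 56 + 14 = 18*r^3 - 165*r^2 - 157*r + 3*w^3 + w^2*(-26*r - 28) + w*(45*r^2 + 129*r + 39) + 70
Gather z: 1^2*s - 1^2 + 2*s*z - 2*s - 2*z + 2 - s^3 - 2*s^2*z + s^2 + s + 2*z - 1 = -s^3 + s^2 + z*(-2*s^2 + 2*s)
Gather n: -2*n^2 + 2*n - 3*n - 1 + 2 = -2*n^2 - n + 1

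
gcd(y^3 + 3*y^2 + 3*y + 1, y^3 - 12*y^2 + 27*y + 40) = y + 1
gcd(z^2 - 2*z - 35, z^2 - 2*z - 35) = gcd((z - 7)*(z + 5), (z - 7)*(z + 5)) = z^2 - 2*z - 35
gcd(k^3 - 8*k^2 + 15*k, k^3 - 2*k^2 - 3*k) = k^2 - 3*k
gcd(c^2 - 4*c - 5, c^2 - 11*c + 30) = c - 5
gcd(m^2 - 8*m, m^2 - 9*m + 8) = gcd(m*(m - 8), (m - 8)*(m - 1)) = m - 8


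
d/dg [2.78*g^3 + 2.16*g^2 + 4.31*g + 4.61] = 8.34*g^2 + 4.32*g + 4.31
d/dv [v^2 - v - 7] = 2*v - 1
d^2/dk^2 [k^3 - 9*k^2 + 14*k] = 6*k - 18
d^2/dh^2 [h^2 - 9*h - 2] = 2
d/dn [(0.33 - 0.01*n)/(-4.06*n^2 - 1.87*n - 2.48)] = (-0.0406*n^2 + 2.6796*n + 0.6419)/(16.4836*n^4 + 15.1844*n^3 + 23.6345*n^2 + 9.2752*n + 6.1504)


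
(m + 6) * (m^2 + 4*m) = m^3 + 10*m^2 + 24*m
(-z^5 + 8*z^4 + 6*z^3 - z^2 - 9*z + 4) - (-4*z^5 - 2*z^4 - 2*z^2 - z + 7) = 3*z^5 + 10*z^4 + 6*z^3 + z^2 - 8*z - 3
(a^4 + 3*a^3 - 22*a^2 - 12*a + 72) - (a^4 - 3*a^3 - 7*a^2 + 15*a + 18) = 6*a^3 - 15*a^2 - 27*a + 54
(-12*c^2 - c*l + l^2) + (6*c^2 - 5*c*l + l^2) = -6*c^2 - 6*c*l + 2*l^2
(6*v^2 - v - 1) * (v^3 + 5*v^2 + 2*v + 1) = 6*v^5 + 29*v^4 + 6*v^3 - v^2 - 3*v - 1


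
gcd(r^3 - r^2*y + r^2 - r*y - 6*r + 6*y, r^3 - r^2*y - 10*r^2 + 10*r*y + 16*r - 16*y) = -r^2 + r*y + 2*r - 2*y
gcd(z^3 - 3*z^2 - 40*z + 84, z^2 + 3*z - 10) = z - 2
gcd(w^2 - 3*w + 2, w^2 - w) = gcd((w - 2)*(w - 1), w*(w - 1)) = w - 1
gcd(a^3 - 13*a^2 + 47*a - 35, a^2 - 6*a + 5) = a^2 - 6*a + 5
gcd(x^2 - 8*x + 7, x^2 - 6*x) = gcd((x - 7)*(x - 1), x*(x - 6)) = 1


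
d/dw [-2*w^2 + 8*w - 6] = 8 - 4*w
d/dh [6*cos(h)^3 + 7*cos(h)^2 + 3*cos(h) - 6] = (18*sin(h)^2 - 14*cos(h) - 21)*sin(h)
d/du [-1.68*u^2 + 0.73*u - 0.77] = 0.73 - 3.36*u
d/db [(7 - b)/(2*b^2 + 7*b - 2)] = (-2*b^2 - 7*b + (b - 7)*(4*b + 7) + 2)/(2*b^2 + 7*b - 2)^2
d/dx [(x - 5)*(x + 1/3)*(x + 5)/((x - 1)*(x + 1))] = (x^4 + 22*x^2 + 16*x + 25)/(x^4 - 2*x^2 + 1)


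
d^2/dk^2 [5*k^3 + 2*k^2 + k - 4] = 30*k + 4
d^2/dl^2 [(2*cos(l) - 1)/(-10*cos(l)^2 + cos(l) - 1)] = (-1800*sin(l)^4*cos(l) + 380*sin(l)^4 - 119*sin(l)^2 + 813*cos(l)/2 - 555*cos(3*l)/2 + 100*cos(5*l) - 239)/(10*sin(l)^2 + cos(l) - 11)^3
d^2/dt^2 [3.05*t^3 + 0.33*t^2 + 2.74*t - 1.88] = 18.3*t + 0.66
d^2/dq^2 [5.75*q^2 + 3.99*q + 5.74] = 11.5000000000000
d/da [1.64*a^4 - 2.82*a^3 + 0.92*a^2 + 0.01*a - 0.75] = 6.56*a^3 - 8.46*a^2 + 1.84*a + 0.01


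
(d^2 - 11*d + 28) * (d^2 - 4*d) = d^4 - 15*d^3 + 72*d^2 - 112*d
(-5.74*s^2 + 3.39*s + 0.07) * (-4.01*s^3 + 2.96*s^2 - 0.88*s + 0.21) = 23.0174*s^5 - 30.5843*s^4 + 14.8049*s^3 - 3.9814*s^2 + 0.6503*s + 0.0147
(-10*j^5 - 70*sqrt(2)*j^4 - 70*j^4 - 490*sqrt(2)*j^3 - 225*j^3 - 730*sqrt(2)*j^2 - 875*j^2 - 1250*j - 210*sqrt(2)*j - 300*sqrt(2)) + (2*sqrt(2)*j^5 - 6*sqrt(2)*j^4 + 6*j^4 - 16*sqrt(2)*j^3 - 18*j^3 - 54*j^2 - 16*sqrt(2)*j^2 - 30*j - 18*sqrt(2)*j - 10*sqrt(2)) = -10*j^5 + 2*sqrt(2)*j^5 - 76*sqrt(2)*j^4 - 64*j^4 - 506*sqrt(2)*j^3 - 243*j^3 - 746*sqrt(2)*j^2 - 929*j^2 - 1280*j - 228*sqrt(2)*j - 310*sqrt(2)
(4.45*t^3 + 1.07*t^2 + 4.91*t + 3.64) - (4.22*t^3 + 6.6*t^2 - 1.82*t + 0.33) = 0.23*t^3 - 5.53*t^2 + 6.73*t + 3.31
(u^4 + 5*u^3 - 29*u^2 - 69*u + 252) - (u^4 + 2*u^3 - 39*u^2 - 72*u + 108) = 3*u^3 + 10*u^2 + 3*u + 144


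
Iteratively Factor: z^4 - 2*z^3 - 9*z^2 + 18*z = (z - 2)*(z^3 - 9*z) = z*(z - 2)*(z^2 - 9) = z*(z - 2)*(z + 3)*(z - 3)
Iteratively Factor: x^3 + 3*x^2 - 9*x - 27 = (x + 3)*(x^2 - 9) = (x - 3)*(x + 3)*(x + 3)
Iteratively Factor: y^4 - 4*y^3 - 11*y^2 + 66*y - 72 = (y - 2)*(y^3 - 2*y^2 - 15*y + 36) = (y - 3)*(y - 2)*(y^2 + y - 12) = (y - 3)^2*(y - 2)*(y + 4)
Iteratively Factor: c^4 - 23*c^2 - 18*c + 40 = (c + 4)*(c^3 - 4*c^2 - 7*c + 10) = (c - 5)*(c + 4)*(c^2 + c - 2) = (c - 5)*(c - 1)*(c + 4)*(c + 2)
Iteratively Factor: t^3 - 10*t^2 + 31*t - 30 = (t - 2)*(t^2 - 8*t + 15) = (t - 3)*(t - 2)*(t - 5)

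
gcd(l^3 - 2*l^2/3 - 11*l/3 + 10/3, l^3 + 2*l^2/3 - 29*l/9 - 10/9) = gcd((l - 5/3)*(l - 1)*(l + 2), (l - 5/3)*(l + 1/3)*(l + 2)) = l^2 + l/3 - 10/3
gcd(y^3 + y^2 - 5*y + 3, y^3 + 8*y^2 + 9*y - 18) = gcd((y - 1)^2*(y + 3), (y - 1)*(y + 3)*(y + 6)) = y^2 + 2*y - 3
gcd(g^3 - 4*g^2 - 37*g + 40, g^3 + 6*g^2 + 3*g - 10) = g^2 + 4*g - 5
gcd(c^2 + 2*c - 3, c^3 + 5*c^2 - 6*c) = c - 1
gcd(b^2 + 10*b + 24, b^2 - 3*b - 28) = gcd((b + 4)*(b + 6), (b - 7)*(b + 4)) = b + 4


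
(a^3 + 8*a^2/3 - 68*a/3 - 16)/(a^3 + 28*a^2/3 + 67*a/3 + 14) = (3*a^2 - 10*a - 8)/(3*a^2 + 10*a + 7)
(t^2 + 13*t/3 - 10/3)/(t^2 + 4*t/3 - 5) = (3*t^2 + 13*t - 10)/(3*t^2 + 4*t - 15)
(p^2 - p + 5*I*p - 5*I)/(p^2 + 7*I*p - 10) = (p - 1)/(p + 2*I)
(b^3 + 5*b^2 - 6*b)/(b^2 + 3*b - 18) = b*(b - 1)/(b - 3)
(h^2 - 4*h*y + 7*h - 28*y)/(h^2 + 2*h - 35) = (h - 4*y)/(h - 5)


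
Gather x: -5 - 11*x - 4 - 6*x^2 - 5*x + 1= -6*x^2 - 16*x - 8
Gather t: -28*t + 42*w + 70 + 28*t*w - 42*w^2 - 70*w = t*(28*w - 28) - 42*w^2 - 28*w + 70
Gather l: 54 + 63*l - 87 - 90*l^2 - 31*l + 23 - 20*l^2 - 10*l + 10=-110*l^2 + 22*l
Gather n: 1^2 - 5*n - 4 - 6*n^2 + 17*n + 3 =-6*n^2 + 12*n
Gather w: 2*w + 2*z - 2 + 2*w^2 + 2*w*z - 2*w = 2*w^2 + 2*w*z + 2*z - 2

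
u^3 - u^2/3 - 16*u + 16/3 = (u - 4)*(u - 1/3)*(u + 4)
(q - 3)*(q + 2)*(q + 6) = q^3 + 5*q^2 - 12*q - 36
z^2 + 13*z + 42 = (z + 6)*(z + 7)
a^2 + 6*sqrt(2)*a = a*(a + 6*sqrt(2))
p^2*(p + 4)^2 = p^4 + 8*p^3 + 16*p^2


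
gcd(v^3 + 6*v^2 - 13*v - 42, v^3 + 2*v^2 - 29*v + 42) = v^2 + 4*v - 21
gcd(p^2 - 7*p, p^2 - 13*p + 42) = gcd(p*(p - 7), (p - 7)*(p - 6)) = p - 7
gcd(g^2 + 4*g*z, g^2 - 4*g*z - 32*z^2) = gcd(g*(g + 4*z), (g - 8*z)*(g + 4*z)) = g + 4*z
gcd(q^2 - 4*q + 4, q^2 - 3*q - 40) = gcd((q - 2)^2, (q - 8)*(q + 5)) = 1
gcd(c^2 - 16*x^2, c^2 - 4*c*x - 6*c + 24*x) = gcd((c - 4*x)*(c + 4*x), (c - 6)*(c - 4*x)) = -c + 4*x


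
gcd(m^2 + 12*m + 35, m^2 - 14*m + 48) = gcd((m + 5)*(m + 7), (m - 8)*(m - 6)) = 1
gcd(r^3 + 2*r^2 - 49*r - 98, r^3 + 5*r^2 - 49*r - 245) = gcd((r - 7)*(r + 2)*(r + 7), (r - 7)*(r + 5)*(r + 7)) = r^2 - 49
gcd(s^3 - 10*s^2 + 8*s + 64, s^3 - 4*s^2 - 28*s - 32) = s^2 - 6*s - 16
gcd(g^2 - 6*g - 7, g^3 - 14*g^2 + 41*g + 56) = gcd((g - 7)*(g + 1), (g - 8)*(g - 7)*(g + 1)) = g^2 - 6*g - 7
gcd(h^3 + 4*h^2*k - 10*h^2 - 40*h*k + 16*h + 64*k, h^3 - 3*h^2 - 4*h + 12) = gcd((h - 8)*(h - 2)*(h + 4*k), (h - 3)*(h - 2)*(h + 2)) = h - 2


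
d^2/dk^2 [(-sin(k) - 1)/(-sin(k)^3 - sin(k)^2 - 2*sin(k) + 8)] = 2*(-2*sin(k)^7 - 6*sin(k)^6 + sin(k)^5 - 46*sin(k)^4 - 56*sin(k)^3 + 31*sin(k)^2 + 14*sin(k) + 28)/(sin(k)^3 + sin(k)^2 + 2*sin(k) - 8)^3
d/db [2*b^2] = 4*b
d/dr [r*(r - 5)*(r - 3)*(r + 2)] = 4*r^3 - 18*r^2 - 2*r + 30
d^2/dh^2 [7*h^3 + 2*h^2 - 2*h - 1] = 42*h + 4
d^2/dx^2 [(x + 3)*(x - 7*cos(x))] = (7*x + 21)*cos(x) + 14*sin(x) + 2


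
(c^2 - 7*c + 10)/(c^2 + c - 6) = (c - 5)/(c + 3)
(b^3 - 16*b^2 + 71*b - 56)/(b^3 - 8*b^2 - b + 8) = (b - 7)/(b + 1)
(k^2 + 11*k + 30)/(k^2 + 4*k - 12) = (k + 5)/(k - 2)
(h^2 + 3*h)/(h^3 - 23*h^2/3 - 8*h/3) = 3*(h + 3)/(3*h^2 - 23*h - 8)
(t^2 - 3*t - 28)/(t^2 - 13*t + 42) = (t + 4)/(t - 6)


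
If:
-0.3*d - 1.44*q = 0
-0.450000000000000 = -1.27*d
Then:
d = 0.35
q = -0.07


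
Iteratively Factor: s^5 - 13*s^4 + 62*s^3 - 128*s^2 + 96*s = (s - 2)*(s^4 - 11*s^3 + 40*s^2 - 48*s) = (s - 4)*(s - 2)*(s^3 - 7*s^2 + 12*s) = (s - 4)*(s - 3)*(s - 2)*(s^2 - 4*s) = (s - 4)^2*(s - 3)*(s - 2)*(s)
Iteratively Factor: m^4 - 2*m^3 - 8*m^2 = (m)*(m^3 - 2*m^2 - 8*m) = m*(m - 4)*(m^2 + 2*m) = m*(m - 4)*(m + 2)*(m)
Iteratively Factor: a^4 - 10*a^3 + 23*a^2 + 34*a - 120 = (a + 2)*(a^3 - 12*a^2 + 47*a - 60) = (a - 3)*(a + 2)*(a^2 - 9*a + 20) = (a - 4)*(a - 3)*(a + 2)*(a - 5)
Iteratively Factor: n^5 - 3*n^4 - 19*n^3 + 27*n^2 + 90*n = (n)*(n^4 - 3*n^3 - 19*n^2 + 27*n + 90) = n*(n + 2)*(n^3 - 5*n^2 - 9*n + 45) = n*(n + 2)*(n + 3)*(n^2 - 8*n + 15) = n*(n - 5)*(n + 2)*(n + 3)*(n - 3)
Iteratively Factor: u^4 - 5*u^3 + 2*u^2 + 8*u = (u + 1)*(u^3 - 6*u^2 + 8*u) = (u - 2)*(u + 1)*(u^2 - 4*u) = u*(u - 2)*(u + 1)*(u - 4)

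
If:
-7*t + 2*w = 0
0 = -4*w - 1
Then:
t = -1/14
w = -1/4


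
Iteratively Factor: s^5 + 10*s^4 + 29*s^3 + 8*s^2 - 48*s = (s + 3)*(s^4 + 7*s^3 + 8*s^2 - 16*s) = (s + 3)*(s + 4)*(s^3 + 3*s^2 - 4*s) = (s - 1)*(s + 3)*(s + 4)*(s^2 + 4*s) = (s - 1)*(s + 3)*(s + 4)^2*(s)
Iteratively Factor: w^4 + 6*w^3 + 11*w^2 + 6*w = (w + 1)*(w^3 + 5*w^2 + 6*w) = w*(w + 1)*(w^2 + 5*w + 6) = w*(w + 1)*(w + 3)*(w + 2)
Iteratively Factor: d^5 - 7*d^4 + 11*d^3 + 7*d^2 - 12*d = (d)*(d^4 - 7*d^3 + 11*d^2 + 7*d - 12) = d*(d - 4)*(d^3 - 3*d^2 - d + 3) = d*(d - 4)*(d - 3)*(d^2 - 1) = d*(d - 4)*(d - 3)*(d + 1)*(d - 1)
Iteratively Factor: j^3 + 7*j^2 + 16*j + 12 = (j + 3)*(j^2 + 4*j + 4) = (j + 2)*(j + 3)*(j + 2)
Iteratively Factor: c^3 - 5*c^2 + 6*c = (c - 2)*(c^2 - 3*c) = c*(c - 2)*(c - 3)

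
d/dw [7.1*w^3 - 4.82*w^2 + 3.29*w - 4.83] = 21.3*w^2 - 9.64*w + 3.29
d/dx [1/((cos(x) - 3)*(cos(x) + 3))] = sin(2*x)/((cos(x) - 3)^2*(cos(x) + 3)^2)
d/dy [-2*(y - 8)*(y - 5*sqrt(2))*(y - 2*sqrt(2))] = -6*y^2 + 32*y + 28*sqrt(2)*y - 112*sqrt(2) - 40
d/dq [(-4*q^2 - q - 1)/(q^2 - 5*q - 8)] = 3*(7*q^2 + 22*q + 1)/(q^4 - 10*q^3 + 9*q^2 + 80*q + 64)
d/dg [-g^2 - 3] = -2*g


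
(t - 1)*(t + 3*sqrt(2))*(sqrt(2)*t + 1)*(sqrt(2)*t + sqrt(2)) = 2*t^4 + 7*sqrt(2)*t^3 + 4*t^2 - 7*sqrt(2)*t - 6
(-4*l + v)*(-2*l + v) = 8*l^2 - 6*l*v + v^2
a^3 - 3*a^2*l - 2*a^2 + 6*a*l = a*(a - 2)*(a - 3*l)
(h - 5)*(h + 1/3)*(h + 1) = h^3 - 11*h^2/3 - 19*h/3 - 5/3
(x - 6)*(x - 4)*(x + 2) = x^3 - 8*x^2 + 4*x + 48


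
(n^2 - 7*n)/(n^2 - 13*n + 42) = n/(n - 6)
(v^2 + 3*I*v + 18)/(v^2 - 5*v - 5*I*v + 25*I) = (v^2 + 3*I*v + 18)/(v^2 - 5*v - 5*I*v + 25*I)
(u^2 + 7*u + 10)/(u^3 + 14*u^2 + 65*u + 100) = (u + 2)/(u^2 + 9*u + 20)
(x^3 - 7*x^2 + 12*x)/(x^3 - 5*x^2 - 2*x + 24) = x/(x + 2)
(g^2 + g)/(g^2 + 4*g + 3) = g/(g + 3)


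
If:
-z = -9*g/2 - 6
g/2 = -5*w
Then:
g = 2*z/9 - 4/3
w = 2/15 - z/45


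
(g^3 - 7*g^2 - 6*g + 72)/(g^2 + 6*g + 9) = (g^2 - 10*g + 24)/(g + 3)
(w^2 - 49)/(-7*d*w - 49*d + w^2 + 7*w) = (w - 7)/(-7*d + w)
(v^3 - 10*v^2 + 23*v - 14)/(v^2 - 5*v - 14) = (v^2 - 3*v + 2)/(v + 2)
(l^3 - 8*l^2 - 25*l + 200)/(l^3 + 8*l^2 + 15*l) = (l^2 - 13*l + 40)/(l*(l + 3))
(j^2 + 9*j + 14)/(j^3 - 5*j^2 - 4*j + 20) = (j + 7)/(j^2 - 7*j + 10)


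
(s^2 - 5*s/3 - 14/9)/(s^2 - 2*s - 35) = (-9*s^2 + 15*s + 14)/(9*(-s^2 + 2*s + 35))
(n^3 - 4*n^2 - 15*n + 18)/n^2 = n - 4 - 15/n + 18/n^2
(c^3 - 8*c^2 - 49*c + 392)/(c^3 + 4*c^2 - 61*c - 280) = (c - 7)/(c + 5)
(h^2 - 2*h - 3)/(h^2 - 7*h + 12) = (h + 1)/(h - 4)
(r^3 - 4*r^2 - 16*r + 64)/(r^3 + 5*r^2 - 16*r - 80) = (r - 4)/(r + 5)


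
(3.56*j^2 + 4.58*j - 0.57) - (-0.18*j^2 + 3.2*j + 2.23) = 3.74*j^2 + 1.38*j - 2.8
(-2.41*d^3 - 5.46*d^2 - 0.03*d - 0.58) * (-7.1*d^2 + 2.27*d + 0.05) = 17.111*d^5 + 33.2953*d^4 - 12.3017*d^3 + 3.7769*d^2 - 1.3181*d - 0.029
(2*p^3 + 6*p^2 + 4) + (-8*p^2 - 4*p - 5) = 2*p^3 - 2*p^2 - 4*p - 1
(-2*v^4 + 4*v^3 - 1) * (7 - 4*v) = 8*v^5 - 30*v^4 + 28*v^3 + 4*v - 7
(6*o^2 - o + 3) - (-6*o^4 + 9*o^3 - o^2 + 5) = 6*o^4 - 9*o^3 + 7*o^2 - o - 2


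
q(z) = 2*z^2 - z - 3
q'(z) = 4*z - 1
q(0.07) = -3.06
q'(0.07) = -0.72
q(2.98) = 11.78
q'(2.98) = 10.92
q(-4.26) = 37.56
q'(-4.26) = -18.04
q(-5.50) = 63.00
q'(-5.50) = -23.00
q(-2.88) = 16.47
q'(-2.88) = -12.52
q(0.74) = -2.64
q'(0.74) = 1.96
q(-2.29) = 9.78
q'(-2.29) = -10.16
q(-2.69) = 14.16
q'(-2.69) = -11.76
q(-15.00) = 462.00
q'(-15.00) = -61.00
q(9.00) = 150.00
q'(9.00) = 35.00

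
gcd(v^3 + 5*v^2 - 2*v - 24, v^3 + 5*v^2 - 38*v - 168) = v + 4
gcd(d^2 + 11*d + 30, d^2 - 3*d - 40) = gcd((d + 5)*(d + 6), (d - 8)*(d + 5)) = d + 5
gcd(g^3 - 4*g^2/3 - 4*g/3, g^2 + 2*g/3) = g^2 + 2*g/3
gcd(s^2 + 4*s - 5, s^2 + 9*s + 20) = s + 5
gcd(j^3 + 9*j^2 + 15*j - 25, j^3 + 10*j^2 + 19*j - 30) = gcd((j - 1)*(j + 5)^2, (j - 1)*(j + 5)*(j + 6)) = j^2 + 4*j - 5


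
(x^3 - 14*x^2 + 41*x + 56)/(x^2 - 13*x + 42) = (x^2 - 7*x - 8)/(x - 6)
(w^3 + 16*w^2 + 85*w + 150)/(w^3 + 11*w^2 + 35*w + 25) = (w + 6)/(w + 1)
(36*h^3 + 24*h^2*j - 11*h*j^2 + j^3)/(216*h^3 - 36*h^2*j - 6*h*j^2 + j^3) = (h + j)/(6*h + j)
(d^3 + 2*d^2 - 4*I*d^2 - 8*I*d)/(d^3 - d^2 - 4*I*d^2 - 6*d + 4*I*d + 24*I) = d/(d - 3)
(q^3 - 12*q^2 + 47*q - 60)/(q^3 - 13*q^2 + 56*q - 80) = (q - 3)/(q - 4)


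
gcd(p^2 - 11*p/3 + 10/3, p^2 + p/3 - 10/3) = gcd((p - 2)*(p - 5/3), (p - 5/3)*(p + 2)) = p - 5/3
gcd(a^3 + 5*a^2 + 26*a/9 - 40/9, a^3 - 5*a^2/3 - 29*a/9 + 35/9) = a + 5/3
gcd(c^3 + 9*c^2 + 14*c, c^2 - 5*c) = c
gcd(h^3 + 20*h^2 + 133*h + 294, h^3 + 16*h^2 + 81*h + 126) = h^2 + 13*h + 42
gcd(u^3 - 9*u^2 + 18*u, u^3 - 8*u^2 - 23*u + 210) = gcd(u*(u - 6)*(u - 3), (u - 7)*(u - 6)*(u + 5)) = u - 6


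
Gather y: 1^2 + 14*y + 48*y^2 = 48*y^2 + 14*y + 1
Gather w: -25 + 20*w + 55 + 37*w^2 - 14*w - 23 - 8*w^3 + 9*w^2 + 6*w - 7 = -8*w^3 + 46*w^2 + 12*w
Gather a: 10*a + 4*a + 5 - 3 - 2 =14*a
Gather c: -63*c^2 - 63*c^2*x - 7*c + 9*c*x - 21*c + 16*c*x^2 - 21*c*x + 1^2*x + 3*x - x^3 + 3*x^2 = c^2*(-63*x - 63) + c*(16*x^2 - 12*x - 28) - x^3 + 3*x^2 + 4*x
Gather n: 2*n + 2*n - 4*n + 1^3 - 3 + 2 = 0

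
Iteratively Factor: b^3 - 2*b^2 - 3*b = (b - 3)*(b^2 + b) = (b - 3)*(b + 1)*(b)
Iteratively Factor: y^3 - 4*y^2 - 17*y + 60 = (y - 3)*(y^2 - y - 20) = (y - 3)*(y + 4)*(y - 5)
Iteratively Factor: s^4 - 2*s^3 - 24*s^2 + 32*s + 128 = (s - 4)*(s^3 + 2*s^2 - 16*s - 32) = (s - 4)^2*(s^2 + 6*s + 8) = (s - 4)^2*(s + 4)*(s + 2)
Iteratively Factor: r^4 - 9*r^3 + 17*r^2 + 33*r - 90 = (r + 2)*(r^3 - 11*r^2 + 39*r - 45) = (r - 3)*(r + 2)*(r^2 - 8*r + 15) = (r - 3)^2*(r + 2)*(r - 5)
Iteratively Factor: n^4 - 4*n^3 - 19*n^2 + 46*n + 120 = (n - 4)*(n^3 - 19*n - 30) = (n - 5)*(n - 4)*(n^2 + 5*n + 6) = (n - 5)*(n - 4)*(n + 3)*(n + 2)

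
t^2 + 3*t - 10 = (t - 2)*(t + 5)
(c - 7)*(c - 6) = c^2 - 13*c + 42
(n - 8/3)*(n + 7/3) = n^2 - n/3 - 56/9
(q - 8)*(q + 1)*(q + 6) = q^3 - q^2 - 50*q - 48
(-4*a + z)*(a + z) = -4*a^2 - 3*a*z + z^2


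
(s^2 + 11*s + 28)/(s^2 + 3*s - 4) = (s + 7)/(s - 1)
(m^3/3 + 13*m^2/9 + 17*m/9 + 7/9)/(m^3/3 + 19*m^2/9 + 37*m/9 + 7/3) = (m + 1)/(m + 3)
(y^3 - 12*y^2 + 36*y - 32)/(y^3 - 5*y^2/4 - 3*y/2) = 4*(y^2 - 10*y + 16)/(y*(4*y + 3))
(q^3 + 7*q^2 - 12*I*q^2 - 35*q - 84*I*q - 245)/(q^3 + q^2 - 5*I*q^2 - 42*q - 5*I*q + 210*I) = (q - 7*I)/(q - 6)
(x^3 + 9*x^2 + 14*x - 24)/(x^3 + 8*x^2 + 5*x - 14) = (x^2 + 10*x + 24)/(x^2 + 9*x + 14)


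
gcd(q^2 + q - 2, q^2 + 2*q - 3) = q - 1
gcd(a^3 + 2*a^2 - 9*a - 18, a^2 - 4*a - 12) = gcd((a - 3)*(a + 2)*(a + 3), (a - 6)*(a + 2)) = a + 2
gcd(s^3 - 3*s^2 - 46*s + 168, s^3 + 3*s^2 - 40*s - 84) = s^2 + s - 42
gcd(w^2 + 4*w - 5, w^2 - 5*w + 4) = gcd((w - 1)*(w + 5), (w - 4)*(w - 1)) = w - 1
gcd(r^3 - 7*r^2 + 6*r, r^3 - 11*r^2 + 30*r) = r^2 - 6*r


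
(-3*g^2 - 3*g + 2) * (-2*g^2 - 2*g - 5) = 6*g^4 + 12*g^3 + 17*g^2 + 11*g - 10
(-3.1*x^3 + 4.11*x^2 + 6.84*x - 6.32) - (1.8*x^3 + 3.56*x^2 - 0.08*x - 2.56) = -4.9*x^3 + 0.55*x^2 + 6.92*x - 3.76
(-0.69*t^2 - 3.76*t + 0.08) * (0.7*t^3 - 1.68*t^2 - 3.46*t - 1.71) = -0.483*t^5 - 1.4728*t^4 + 8.7602*t^3 + 14.0551*t^2 + 6.1528*t - 0.1368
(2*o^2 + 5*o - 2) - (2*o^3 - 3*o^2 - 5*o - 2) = -2*o^3 + 5*o^2 + 10*o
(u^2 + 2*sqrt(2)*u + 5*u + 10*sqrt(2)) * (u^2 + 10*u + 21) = u^4 + 2*sqrt(2)*u^3 + 15*u^3 + 30*sqrt(2)*u^2 + 71*u^2 + 105*u + 142*sqrt(2)*u + 210*sqrt(2)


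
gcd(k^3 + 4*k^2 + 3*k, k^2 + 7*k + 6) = k + 1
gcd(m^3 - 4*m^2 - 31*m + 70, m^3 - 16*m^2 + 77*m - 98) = m^2 - 9*m + 14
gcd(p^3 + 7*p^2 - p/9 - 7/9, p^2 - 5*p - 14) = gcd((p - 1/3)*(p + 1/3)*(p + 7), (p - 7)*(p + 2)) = 1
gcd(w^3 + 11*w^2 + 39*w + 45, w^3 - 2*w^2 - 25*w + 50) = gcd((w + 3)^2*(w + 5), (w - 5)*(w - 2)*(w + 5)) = w + 5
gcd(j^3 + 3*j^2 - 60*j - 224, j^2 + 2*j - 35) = j + 7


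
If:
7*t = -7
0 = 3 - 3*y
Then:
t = -1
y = 1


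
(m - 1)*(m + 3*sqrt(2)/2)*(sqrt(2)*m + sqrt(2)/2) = sqrt(2)*m^3 - sqrt(2)*m^2/2 + 3*m^2 - 3*m/2 - sqrt(2)*m/2 - 3/2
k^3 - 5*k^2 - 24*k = k*(k - 8)*(k + 3)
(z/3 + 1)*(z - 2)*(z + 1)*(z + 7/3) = z^4/3 + 13*z^3/9 - z^2/9 - 53*z/9 - 14/3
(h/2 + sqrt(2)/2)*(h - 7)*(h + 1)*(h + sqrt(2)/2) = h^4/2 - 3*h^3 + 3*sqrt(2)*h^3/4 - 9*sqrt(2)*h^2/2 - 3*h^2 - 21*sqrt(2)*h/4 - 3*h - 7/2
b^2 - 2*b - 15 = (b - 5)*(b + 3)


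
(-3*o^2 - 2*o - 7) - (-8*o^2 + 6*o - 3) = 5*o^2 - 8*o - 4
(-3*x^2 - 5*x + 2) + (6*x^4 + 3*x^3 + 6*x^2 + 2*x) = 6*x^4 + 3*x^3 + 3*x^2 - 3*x + 2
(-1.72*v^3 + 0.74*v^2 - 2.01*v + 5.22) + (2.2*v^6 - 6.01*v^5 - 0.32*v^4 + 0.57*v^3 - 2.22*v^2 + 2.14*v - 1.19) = 2.2*v^6 - 6.01*v^5 - 0.32*v^4 - 1.15*v^3 - 1.48*v^2 + 0.13*v + 4.03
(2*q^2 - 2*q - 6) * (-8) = -16*q^2 + 16*q + 48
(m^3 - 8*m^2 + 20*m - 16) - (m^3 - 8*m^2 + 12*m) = 8*m - 16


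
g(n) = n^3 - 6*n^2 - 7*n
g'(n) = 3*n^2 - 12*n - 7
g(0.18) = -1.45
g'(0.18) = -9.06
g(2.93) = -46.87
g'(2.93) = -16.41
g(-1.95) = -16.58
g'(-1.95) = 27.81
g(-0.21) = 1.20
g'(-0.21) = -4.35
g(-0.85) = 1.00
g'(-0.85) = 5.37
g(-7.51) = -709.40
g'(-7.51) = 252.32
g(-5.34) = -285.99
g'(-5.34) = 142.63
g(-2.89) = -54.02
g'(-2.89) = 52.74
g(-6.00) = -390.00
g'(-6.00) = 173.00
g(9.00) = 180.00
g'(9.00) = 128.00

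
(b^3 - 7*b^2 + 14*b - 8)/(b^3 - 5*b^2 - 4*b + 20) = (b^2 - 5*b + 4)/(b^2 - 3*b - 10)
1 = 1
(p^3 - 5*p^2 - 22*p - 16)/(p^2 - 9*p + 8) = (p^2 + 3*p + 2)/(p - 1)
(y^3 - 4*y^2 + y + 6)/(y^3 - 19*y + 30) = (y + 1)/(y + 5)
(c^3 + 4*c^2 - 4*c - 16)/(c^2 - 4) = c + 4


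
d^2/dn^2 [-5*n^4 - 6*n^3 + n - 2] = 12*n*(-5*n - 3)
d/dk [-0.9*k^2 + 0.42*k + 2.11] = 0.42 - 1.8*k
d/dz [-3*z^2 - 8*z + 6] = -6*z - 8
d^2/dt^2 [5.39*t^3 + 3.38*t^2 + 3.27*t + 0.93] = 32.34*t + 6.76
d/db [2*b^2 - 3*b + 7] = 4*b - 3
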